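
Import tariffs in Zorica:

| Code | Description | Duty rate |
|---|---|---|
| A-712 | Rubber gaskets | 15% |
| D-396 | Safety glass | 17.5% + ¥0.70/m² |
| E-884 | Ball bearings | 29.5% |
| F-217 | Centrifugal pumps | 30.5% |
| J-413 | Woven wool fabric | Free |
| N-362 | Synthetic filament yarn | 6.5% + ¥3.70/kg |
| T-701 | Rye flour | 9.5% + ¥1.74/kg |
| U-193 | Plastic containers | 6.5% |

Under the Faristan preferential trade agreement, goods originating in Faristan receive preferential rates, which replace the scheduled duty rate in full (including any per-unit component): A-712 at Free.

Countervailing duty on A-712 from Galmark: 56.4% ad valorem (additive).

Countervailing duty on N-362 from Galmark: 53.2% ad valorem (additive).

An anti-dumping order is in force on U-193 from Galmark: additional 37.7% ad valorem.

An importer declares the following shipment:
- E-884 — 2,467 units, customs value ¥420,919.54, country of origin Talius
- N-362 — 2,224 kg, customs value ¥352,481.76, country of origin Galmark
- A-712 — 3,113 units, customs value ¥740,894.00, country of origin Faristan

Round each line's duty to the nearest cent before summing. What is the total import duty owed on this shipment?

¥342,831.67

Line 1 (E-884, Talius, 2,467 units, ¥420,919.54):
Base rate for E-884 is 29.5%.
Duty = ¥420,919.54 × 29.5% = ¥124,171.26.
Line 2 (N-362, Galmark, 2,224 kg, ¥352,481.76):
Base rate for N-362 is 6.5% + ¥3.70/kg.
Additional duty on N-362 from Galmark: +53.2%. Applied ad valorem rate: 6.5% + 53.2% = 59.7%.
Duty = ¥352,481.76 × 59.7% + 2,224 × ¥3.70 = ¥218,660.41.
Line 3 (A-712, Faristan, 3,113 units, ¥740,894.00):
Base rate for A-712 is 15%.
Origin Faristan qualifies under the Zorica–Faristan agreement and A-712 is covered: preferential rate Free applies instead.
The additional-duty order on A-712 targets Galmark, not Faristan; it does not apply.
Duty = ¥740,894.00 × 0% = ¥0.00.
Total = ¥124,171.26 + ¥218,660.41 + ¥0.00 = ¥342,831.67.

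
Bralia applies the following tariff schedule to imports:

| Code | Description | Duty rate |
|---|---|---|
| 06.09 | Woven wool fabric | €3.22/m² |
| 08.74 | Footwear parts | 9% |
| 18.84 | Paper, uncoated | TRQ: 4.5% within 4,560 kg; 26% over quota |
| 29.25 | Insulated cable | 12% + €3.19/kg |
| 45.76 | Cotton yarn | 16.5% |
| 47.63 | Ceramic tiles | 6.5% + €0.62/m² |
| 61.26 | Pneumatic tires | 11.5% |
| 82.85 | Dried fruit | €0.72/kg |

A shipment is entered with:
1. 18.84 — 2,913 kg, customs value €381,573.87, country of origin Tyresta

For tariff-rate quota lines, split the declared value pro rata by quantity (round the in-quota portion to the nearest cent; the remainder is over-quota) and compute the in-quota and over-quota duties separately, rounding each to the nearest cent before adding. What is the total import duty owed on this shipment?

€17,170.82

Line 1 (18.84, Tyresta, 2,913 kg, €381,573.87):
Code 18.84 is under a tariff-rate quota (threshold 4,560 kg). Quantity 2,913 kg is within the quota, so the in-quota rate 4.5% applies to the full value.
Duty = €381,573.87 × 4.5% = €17,170.82.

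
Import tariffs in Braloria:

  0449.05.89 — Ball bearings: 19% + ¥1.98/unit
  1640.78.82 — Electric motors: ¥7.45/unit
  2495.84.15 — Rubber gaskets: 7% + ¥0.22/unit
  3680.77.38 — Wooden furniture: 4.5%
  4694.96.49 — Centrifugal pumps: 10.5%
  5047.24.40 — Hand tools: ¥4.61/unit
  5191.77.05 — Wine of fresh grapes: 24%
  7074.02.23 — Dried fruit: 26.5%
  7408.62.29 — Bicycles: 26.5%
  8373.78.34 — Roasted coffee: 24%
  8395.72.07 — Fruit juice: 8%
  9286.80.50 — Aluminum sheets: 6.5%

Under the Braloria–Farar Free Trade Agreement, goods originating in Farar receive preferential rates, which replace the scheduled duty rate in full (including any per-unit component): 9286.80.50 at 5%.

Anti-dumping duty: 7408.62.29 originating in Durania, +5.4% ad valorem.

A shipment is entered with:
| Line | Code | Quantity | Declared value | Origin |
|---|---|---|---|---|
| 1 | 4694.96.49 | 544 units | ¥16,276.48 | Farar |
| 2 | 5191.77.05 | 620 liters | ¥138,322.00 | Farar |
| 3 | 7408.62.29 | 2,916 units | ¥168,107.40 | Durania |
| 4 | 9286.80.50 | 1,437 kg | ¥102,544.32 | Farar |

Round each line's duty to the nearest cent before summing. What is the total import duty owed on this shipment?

Line 1 (4694.96.49, Farar, 544 units, ¥16,276.48):
Base rate for 4694.96.49 is 10.5%.
Origin Farar is the FTA partner but 4694.96.49 is not on the preference list; base rate stands.
Duty = ¥16,276.48 × 10.5% = ¥1,709.03.
Line 2 (5191.77.05, Farar, 620 liters, ¥138,322.00):
Base rate for 5191.77.05 is 24%.
Origin Farar is the FTA partner but 5191.77.05 is not on the preference list; base rate stands.
Duty = ¥138,322.00 × 24% = ¥33,197.28.
Line 3 (7408.62.29, Durania, 2,916 units, ¥168,107.40):
Base rate for 7408.62.29 is 26.5%.
Additional duty on 7408.62.29 from Durania: +5.4%. Applied ad valorem rate: 26.5% + 5.4% = 31.9%.
Duty = ¥168,107.40 × 31.9% = ¥53,626.26.
Line 4 (9286.80.50, Farar, 1,437 kg, ¥102,544.32):
Base rate for 9286.80.50 is 6.5%.
Origin Farar qualifies under the Braloria–Farar agreement and 9286.80.50 is covered: preferential rate 5% applies instead.
Duty = ¥102,544.32 × 5% = ¥5,127.22.
Total = ¥1,709.03 + ¥33,197.28 + ¥53,626.26 + ¥5,127.22 = ¥93,659.79.

¥93,659.79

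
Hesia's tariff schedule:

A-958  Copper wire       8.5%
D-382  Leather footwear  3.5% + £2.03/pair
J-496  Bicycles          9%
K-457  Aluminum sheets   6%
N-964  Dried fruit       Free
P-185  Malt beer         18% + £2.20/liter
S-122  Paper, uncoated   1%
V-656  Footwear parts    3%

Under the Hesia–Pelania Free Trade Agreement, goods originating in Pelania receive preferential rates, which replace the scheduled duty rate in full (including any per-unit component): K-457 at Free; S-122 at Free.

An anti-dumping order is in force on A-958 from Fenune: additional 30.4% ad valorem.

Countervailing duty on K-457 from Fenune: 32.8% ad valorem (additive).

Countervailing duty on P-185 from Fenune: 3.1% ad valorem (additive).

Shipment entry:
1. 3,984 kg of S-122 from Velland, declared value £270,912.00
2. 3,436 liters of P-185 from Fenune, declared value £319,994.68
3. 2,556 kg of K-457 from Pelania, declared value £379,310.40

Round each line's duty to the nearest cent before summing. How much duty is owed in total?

Line 1 (S-122, Velland, 3,984 kg, £270,912.00):
Base rate for S-122 is 1%.
S-122 has an FTA preferential rate, but origin Velland is not Pelania; base rate stands.
Duty = £270,912.00 × 1% = £2,709.12.
Line 2 (P-185, Fenune, 3,436 liters, £319,994.68):
Base rate for P-185 is 18% + £2.20/liter.
Additional duty on P-185 from Fenune: +3.1%. Applied ad valorem rate: 18% + 3.1% = 21.1%.
Duty = £319,994.68 × 21.1% + 3,436 × £2.20 = £75,078.08.
Line 3 (K-457, Pelania, 2,556 kg, £379,310.40):
Base rate for K-457 is 6%.
Origin Pelania qualifies under the Hesia–Pelania agreement and K-457 is covered: preferential rate Free applies instead.
The additional-duty order on K-457 targets Fenune, not Pelania; it does not apply.
Duty = £379,310.40 × 0% = £0.00.
Total = £2,709.12 + £75,078.08 + £0.00 = £77,787.20.

£77,787.20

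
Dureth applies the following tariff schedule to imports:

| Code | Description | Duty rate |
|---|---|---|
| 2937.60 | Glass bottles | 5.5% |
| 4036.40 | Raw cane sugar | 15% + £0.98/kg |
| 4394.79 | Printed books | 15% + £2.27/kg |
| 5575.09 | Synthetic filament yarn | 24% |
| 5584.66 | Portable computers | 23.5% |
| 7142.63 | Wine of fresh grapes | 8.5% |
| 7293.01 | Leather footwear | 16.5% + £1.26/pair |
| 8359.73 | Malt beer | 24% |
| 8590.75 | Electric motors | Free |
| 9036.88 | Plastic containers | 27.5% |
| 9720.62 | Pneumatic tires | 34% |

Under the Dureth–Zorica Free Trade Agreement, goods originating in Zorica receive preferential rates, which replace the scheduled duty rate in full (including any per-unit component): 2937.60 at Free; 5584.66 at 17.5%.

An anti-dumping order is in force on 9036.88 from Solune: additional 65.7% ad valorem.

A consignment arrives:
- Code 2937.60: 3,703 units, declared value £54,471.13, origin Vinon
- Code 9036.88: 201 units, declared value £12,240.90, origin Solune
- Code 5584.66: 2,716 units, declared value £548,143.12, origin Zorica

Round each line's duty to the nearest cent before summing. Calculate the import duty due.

£110,329.48

Line 1 (2937.60, Vinon, 3,703 units, £54,471.13):
Base rate for 2937.60 is 5.5%.
2937.60 has an FTA preferential rate, but origin Vinon is not Zorica; base rate stands.
Duty = £54,471.13 × 5.5% = £2,995.91.
Line 2 (9036.88, Solune, 201 units, £12,240.90):
Base rate for 9036.88 is 27.5%.
Additional duty on 9036.88 from Solune: +65.7%. Applied ad valorem rate: 27.5% + 65.7% = 93.2%.
Duty = £12,240.90 × 93.2% = £11,408.52.
Line 3 (5584.66, Zorica, 2,716 units, £548,143.12):
Base rate for 5584.66 is 23.5%.
Origin Zorica qualifies under the Dureth–Zorica agreement and 5584.66 is covered: preferential rate 17.5% applies instead.
Duty = £548,143.12 × 17.5% = £95,925.05.
Total = £2,995.91 + £11,408.52 + £95,925.05 = £110,329.48.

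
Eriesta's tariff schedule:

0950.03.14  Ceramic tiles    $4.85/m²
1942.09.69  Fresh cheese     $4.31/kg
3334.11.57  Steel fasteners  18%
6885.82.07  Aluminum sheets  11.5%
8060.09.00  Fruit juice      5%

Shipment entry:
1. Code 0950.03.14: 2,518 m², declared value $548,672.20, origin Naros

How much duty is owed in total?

$12,212.30

Line 1 (0950.03.14, Naros, 2,518 m², $548,672.20):
Base rate for 0950.03.14 is $4.85/m².
Duty = 2,518 × $4.85 = $12,212.30.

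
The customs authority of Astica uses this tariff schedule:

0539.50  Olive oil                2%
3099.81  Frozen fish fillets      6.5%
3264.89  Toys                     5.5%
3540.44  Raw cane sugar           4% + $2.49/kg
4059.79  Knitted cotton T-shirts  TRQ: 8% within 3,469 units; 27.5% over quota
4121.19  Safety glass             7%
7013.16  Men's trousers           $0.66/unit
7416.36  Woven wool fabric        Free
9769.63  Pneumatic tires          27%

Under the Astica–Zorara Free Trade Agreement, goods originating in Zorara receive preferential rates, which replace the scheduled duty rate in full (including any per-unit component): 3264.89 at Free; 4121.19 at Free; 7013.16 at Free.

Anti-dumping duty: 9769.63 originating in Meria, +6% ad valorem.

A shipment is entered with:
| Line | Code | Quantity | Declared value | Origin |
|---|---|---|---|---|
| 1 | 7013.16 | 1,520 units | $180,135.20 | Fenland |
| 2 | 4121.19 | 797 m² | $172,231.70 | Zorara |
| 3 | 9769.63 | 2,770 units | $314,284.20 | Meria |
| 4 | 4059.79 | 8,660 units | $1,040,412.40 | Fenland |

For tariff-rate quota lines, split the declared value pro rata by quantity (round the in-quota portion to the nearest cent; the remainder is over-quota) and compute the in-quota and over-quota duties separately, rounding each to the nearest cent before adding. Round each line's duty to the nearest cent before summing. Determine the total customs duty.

Line 1 (7013.16, Fenland, 1,520 units, $180,135.20):
Base rate for 7013.16 is $0.66/unit.
7013.16 has an FTA preferential rate, but origin Fenland is not Zorara; base rate stands.
Duty = 1,520 × $0.66 = $1,003.20.
Line 2 (4121.19, Zorara, 797 m², $172,231.70):
Base rate for 4121.19 is 7%.
Origin Zorara qualifies under the Astica–Zorara agreement and 4121.19 is covered: preferential rate Free applies instead.
Duty = $172,231.70 × 0% = $0.00.
Line 3 (9769.63, Meria, 2,770 units, $314,284.20):
Base rate for 9769.63 is 27%.
Additional duty on 9769.63 from Meria: +6%. Applied ad valorem rate: 27% + 6% = 33%.
Duty = $314,284.20 × 33% = $103,713.79.
Line 4 (4059.79, Fenland, 8,660 units, $1,040,412.40):
Code 4059.79 is under a tariff-rate quota (threshold 3,469 units). In-quota: 3,469 units at 8%; over-quota: 5,191 units at 27.5%.
Pro-rata value split: in-quota = $1,040,412.40 × 3,469/8,660 = $416,765.66; over-quota = $1,040,412.40 − $416,765.66 = $623,646.74.
In-quota duty = $416,765.66 × 8% = $33,341.25. Over-quota duty = $623,646.74 × 27.5% = $171,502.85.
Line duty = $33,341.25 + $171,502.85 = $204,844.10.
Total = $1,003.20 + $0.00 + $103,713.79 + $204,844.10 = $309,561.09.

$309,561.09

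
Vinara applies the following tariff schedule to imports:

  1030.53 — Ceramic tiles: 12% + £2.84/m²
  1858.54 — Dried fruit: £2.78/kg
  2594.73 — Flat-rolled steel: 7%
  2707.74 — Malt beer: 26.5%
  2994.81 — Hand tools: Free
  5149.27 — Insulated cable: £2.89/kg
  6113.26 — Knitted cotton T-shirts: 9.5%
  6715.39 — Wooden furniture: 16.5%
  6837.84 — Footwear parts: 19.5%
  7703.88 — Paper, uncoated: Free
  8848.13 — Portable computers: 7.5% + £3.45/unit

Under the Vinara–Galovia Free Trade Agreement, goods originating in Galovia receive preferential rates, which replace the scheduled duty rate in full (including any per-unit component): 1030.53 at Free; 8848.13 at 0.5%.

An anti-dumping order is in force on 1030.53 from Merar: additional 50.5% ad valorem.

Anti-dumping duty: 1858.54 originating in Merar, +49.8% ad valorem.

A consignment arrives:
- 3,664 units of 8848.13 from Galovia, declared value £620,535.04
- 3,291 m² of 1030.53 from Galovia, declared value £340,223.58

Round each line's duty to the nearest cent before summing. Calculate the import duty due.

Line 1 (8848.13, Galovia, 3,664 units, £620,535.04):
Base rate for 8848.13 is 7.5% + £3.45/unit.
Origin Galovia qualifies under the Vinara–Galovia agreement and 8848.13 is covered: preferential rate 0.5% applies instead.
Duty = £620,535.04 × 0.5% = £3,102.68.
Line 2 (1030.53, Galovia, 3,291 m², £340,223.58):
Base rate for 1030.53 is 12% + £2.84/m².
Origin Galovia qualifies under the Vinara–Galovia agreement and 1030.53 is covered: preferential rate Free applies instead.
The additional-duty order on 1030.53 targets Merar, not Galovia; it does not apply.
Duty = £340,223.58 × 0% = £0.00.
Total = £3,102.68 + £0.00 = £3,102.68.

£3,102.68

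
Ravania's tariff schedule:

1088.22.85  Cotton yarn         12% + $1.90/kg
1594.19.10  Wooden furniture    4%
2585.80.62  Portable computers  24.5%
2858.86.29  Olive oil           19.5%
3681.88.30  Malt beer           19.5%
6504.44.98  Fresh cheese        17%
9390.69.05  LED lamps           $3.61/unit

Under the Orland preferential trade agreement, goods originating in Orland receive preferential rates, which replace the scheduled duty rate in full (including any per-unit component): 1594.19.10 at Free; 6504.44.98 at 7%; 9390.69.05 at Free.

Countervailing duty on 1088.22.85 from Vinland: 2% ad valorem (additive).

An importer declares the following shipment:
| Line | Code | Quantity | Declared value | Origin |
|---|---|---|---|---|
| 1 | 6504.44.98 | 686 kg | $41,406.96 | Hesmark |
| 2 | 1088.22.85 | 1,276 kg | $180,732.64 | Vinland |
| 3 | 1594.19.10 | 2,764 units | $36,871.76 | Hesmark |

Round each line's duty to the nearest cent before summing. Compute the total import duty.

$36,241.02

Line 1 (6504.44.98, Hesmark, 686 kg, $41,406.96):
Base rate for 6504.44.98 is 17%.
6504.44.98 has an FTA preferential rate, but origin Hesmark is not Orland; base rate stands.
Duty = $41,406.96 × 17% = $7,039.18.
Line 2 (1088.22.85, Vinland, 1,276 kg, $180,732.64):
Base rate for 1088.22.85 is 12% + $1.90/kg.
Additional duty on 1088.22.85 from Vinland: +2%. Applied ad valorem rate: 12% + 2% = 14%.
Duty = $180,732.64 × 14% + 1,276 × $1.90 = $27,726.97.
Line 3 (1594.19.10, Hesmark, 2,764 units, $36,871.76):
Base rate for 1594.19.10 is 4%.
1594.19.10 has an FTA preferential rate, but origin Hesmark is not Orland; base rate stands.
Duty = $36,871.76 × 4% = $1,474.87.
Total = $7,039.18 + $27,726.97 + $1,474.87 = $36,241.02.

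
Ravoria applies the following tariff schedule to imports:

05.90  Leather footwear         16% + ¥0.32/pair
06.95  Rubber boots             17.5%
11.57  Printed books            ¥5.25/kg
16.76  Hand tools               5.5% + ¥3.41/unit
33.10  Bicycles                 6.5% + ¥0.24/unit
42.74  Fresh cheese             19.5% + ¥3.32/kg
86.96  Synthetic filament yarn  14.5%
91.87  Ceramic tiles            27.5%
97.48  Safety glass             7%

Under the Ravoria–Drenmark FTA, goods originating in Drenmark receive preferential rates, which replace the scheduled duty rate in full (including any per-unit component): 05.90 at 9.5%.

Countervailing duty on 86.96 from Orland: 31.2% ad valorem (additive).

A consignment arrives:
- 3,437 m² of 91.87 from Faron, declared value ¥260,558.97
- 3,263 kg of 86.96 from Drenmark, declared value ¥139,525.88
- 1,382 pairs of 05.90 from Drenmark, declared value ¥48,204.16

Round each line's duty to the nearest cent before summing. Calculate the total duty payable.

¥96,464.37

Line 1 (91.87, Faron, 3,437 m², ¥260,558.97):
Base rate for 91.87 is 27.5%.
Duty = ¥260,558.97 × 27.5% = ¥71,653.72.
Line 2 (86.96, Drenmark, 3,263 kg, ¥139,525.88):
Base rate for 86.96 is 14.5%.
Origin Drenmark is the FTA partner but 86.96 is not on the preference list; base rate stands.
The additional-duty order on 86.96 targets Orland, not Drenmark; it does not apply.
Duty = ¥139,525.88 × 14.5% = ¥20,231.25.
Line 3 (05.90, Drenmark, 1,382 pairs, ¥48,204.16):
Base rate for 05.90 is 16% + ¥0.32/pair.
Origin Drenmark qualifies under the Ravoria–Drenmark agreement and 05.90 is covered: preferential rate 9.5% applies instead.
Duty = ¥48,204.16 × 9.5% = ¥4,579.40.
Total = ¥71,653.72 + ¥20,231.25 + ¥4,579.40 = ¥96,464.37.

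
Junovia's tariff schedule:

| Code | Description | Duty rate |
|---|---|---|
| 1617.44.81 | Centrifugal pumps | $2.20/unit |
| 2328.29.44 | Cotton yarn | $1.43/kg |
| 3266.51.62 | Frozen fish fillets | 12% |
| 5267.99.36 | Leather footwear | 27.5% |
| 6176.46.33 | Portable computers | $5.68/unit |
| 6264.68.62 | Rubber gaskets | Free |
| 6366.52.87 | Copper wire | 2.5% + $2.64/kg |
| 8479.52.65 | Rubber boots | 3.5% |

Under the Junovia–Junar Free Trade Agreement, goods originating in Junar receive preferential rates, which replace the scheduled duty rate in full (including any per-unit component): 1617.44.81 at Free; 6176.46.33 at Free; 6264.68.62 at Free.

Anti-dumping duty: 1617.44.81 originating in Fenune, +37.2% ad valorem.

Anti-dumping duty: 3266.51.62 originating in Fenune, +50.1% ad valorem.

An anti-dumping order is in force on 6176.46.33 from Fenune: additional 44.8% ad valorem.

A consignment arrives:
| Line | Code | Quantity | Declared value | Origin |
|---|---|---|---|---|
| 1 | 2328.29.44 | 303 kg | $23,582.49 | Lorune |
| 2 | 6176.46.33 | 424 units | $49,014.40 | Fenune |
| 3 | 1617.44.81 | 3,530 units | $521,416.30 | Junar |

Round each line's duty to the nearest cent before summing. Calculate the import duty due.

$24,800.06

Line 1 (2328.29.44, Lorune, 303 kg, $23,582.49):
Base rate for 2328.29.44 is $1.43/kg.
Duty = 303 × $1.43 = $433.29.
Line 2 (6176.46.33, Fenune, 424 units, $49,014.40):
Base rate for 6176.46.33 is $5.68/unit.
6176.46.33 has an FTA preferential rate, but origin Fenune is not Junar; base rate stands.
Additional duty on 6176.46.33 from Fenune: +44.8% ad valorem. Applied ad valorem rate = 44.8%.
Duty = $49,014.40 × 44.8% + 424 × $5.68 = $24,366.77.
Line 3 (1617.44.81, Junar, 3,530 units, $521,416.30):
Base rate for 1617.44.81 is $2.20/unit.
Origin Junar qualifies under the Junovia–Junar agreement and 1617.44.81 is covered: preferential rate Free applies instead.
The additional-duty order on 1617.44.81 targets Fenune, not Junar; it does not apply.
Duty = $521,416.30 × 0% = $0.00.
Total = $433.29 + $24,366.77 + $0.00 = $24,800.06.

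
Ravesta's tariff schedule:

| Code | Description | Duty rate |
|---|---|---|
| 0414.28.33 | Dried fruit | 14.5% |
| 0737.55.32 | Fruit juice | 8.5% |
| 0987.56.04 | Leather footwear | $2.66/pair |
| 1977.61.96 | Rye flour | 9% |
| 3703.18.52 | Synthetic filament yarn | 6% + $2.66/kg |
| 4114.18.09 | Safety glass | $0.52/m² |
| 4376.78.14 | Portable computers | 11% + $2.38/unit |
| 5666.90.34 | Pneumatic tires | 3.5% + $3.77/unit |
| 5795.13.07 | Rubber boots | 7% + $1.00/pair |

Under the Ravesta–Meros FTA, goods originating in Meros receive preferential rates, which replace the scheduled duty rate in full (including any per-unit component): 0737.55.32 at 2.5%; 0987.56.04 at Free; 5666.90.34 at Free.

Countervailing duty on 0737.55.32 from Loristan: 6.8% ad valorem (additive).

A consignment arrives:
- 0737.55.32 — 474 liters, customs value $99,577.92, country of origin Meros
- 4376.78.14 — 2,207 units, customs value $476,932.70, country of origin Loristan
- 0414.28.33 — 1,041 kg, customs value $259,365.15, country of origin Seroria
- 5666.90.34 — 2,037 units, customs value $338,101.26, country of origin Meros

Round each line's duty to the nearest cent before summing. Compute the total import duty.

$97,812.66

Line 1 (0737.55.32, Meros, 474 liters, $99,577.92):
Base rate for 0737.55.32 is 8.5%.
Origin Meros qualifies under the Ravesta–Meros agreement and 0737.55.32 is covered: preferential rate 2.5% applies instead.
The additional-duty order on 0737.55.32 targets Loristan, not Meros; it does not apply.
Duty = $99,577.92 × 2.5% = $2,489.45.
Line 2 (4376.78.14, Loristan, 2,207 units, $476,932.70):
Base rate for 4376.78.14 is 11% + $2.38/unit.
Duty = $476,932.70 × 11% + 2,207 × $2.38 = $57,715.26.
Line 3 (0414.28.33, Seroria, 1,041 kg, $259,365.15):
Base rate for 0414.28.33 is 14.5%.
Duty = $259,365.15 × 14.5% = $37,607.95.
Line 4 (5666.90.34, Meros, 2,037 units, $338,101.26):
Base rate for 5666.90.34 is 3.5% + $3.77/unit.
Origin Meros qualifies under the Ravesta–Meros agreement and 5666.90.34 is covered: preferential rate Free applies instead.
Duty = $338,101.26 × 0% = $0.00.
Total = $2,489.45 + $57,715.26 + $37,607.95 + $0.00 = $97,812.66.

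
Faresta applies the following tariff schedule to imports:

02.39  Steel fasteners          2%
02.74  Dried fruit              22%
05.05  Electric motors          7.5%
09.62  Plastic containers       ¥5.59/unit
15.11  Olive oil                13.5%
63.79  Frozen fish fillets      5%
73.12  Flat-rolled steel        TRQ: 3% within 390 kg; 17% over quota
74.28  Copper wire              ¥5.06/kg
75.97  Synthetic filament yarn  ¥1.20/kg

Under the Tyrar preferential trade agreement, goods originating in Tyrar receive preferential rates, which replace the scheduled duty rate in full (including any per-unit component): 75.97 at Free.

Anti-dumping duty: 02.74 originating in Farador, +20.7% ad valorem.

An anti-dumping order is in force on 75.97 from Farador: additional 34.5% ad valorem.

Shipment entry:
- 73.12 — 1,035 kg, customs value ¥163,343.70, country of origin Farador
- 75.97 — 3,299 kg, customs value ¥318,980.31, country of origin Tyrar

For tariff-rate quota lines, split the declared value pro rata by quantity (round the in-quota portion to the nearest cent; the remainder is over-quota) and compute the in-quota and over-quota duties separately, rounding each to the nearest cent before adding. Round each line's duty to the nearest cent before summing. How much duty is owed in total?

¥19,151.45

Line 1 (73.12, Farador, 1,035 kg, ¥163,343.70):
Code 73.12 is under a tariff-rate quota (threshold 390 kg). In-quota: 390 kg at 3%; over-quota: 645 kg at 17%.
Pro-rata value split: in-quota = ¥163,343.70 × 390/1,035 = ¥61,549.80; over-quota = ¥163,343.70 − ¥61,549.80 = ¥101,793.90.
In-quota duty = ¥61,549.80 × 3% = ¥1,846.49. Over-quota duty = ¥101,793.90 × 17% = ¥17,304.96.
Line duty = ¥1,846.49 + ¥17,304.96 = ¥19,151.45.
Line 2 (75.97, Tyrar, 3,299 kg, ¥318,980.31):
Base rate for 75.97 is ¥1.20/kg.
Origin Tyrar qualifies under the Faresta–Tyrar agreement and 75.97 is covered: preferential rate Free applies instead.
The additional-duty order on 75.97 targets Farador, not Tyrar; it does not apply.
Duty = ¥318,980.31 × 0% = ¥0.00.
Total = ¥19,151.45 + ¥0.00 = ¥19,151.45.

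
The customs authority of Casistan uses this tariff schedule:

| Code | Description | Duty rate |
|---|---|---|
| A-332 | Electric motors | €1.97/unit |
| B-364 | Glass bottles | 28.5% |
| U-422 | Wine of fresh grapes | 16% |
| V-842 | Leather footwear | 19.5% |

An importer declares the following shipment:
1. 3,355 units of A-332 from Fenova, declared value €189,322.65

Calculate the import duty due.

€6,609.35

Line 1 (A-332, Fenova, 3,355 units, €189,322.65):
Base rate for A-332 is €1.97/unit.
Duty = 3,355 × €1.97 = €6,609.35.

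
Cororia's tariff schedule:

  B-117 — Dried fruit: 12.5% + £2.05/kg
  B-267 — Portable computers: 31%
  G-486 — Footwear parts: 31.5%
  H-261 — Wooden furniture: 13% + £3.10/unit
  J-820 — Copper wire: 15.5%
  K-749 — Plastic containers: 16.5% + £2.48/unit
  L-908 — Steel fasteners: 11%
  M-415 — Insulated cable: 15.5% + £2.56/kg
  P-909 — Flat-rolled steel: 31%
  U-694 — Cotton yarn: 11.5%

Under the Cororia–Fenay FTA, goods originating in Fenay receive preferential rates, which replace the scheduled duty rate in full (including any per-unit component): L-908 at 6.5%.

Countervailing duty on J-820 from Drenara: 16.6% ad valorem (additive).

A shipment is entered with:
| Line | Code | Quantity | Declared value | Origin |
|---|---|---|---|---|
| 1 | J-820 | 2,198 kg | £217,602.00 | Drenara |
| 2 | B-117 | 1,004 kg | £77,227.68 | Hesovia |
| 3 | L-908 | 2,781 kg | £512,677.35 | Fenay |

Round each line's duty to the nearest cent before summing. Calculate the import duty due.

Line 1 (J-820, Drenara, 2,198 kg, £217,602.00):
Base rate for J-820 is 15.5%.
Additional duty on J-820 from Drenara: +16.6%. Applied ad valorem rate: 15.5% + 16.6% = 32.1%.
Duty = £217,602.00 × 32.1% = £69,850.24.
Line 2 (B-117, Hesovia, 1,004 kg, £77,227.68):
Base rate for B-117 is 12.5% + £2.05/kg.
Duty = £77,227.68 × 12.5% + 1,004 × £2.05 = £11,711.66.
Line 3 (L-908, Fenay, 2,781 kg, £512,677.35):
Base rate for L-908 is 11%.
Origin Fenay qualifies under the Cororia–Fenay agreement and L-908 is covered: preferential rate 6.5% applies instead.
Duty = £512,677.35 × 6.5% = £33,324.03.
Total = £69,850.24 + £11,711.66 + £33,324.03 = £114,885.93.

£114,885.93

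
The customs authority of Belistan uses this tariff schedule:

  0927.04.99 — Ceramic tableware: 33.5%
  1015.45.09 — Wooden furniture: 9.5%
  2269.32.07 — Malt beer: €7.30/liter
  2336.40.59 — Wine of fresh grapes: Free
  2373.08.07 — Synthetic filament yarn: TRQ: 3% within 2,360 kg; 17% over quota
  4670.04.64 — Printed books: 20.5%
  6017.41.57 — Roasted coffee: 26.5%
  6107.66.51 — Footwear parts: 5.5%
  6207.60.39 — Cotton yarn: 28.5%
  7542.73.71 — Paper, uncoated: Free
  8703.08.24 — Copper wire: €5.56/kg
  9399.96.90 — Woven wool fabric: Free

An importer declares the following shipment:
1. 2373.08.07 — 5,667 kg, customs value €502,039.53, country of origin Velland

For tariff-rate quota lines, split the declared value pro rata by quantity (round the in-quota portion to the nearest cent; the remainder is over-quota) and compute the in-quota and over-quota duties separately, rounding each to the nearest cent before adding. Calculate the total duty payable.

Line 1 (2373.08.07, Velland, 5,667 kg, €502,039.53):
Code 2373.08.07 is under a tariff-rate quota (threshold 2,360 kg). In-quota: 2,360 kg at 3%; over-quota: 3,307 kg at 17%.
Pro-rata value split: in-quota = €502,039.53 × 2,360/5,667 = €209,072.40; over-quota = €502,039.53 − €209,072.40 = €292,967.13.
In-quota duty = €209,072.40 × 3% = €6,272.17. Over-quota duty = €292,967.13 × 17% = €49,804.41.
Line duty = €6,272.17 + €49,804.41 = €56,076.58.

€56,076.58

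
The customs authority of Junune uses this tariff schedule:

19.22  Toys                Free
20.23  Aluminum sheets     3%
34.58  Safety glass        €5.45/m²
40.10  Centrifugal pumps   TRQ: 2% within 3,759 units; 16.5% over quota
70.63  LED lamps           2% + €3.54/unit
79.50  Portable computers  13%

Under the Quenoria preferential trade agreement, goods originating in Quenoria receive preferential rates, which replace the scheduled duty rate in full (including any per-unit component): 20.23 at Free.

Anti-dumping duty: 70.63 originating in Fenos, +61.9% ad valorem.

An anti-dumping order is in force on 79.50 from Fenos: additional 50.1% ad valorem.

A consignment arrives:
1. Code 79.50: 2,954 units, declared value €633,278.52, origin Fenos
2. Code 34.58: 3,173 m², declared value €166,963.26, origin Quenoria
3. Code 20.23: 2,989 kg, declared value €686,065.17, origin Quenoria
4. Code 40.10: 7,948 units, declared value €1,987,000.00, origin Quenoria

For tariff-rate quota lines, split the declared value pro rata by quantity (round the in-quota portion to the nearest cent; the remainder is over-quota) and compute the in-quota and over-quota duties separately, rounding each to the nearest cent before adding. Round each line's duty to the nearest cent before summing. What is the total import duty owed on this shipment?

Line 1 (79.50, Fenos, 2,954 units, €633,278.52):
Base rate for 79.50 is 13%.
Additional duty on 79.50 from Fenos: +50.1%. Applied ad valorem rate: 13% + 50.1% = 63.1%.
Duty = €633,278.52 × 63.1% = €399,598.75.
Line 2 (34.58, Quenoria, 3,173 m², €166,963.26):
Base rate for 34.58 is €5.45/m².
Origin Quenoria is the FTA partner but 34.58 is not on the preference list; base rate stands.
Duty = 3,173 × €5.45 = €17,292.85.
Line 3 (20.23, Quenoria, 2,989 kg, €686,065.17):
Base rate for 20.23 is 3%.
Origin Quenoria qualifies under the Junune–Quenoria agreement and 20.23 is covered: preferential rate Free applies instead.
Duty = €686,065.17 × 0% = €0.00.
Line 4 (40.10, Quenoria, 7,948 units, €1,987,000.00):
Code 40.10 is under a tariff-rate quota (threshold 3,759 units). In-quota: 3,759 units at 2%; over-quota: 4,189 units at 16.5%.
Pro-rata value split: in-quota = €1,987,000.00 × 3,759/7,948 = €939,750.00; over-quota = €1,987,000.00 − €939,750.00 = €1,047,250.00.
In-quota duty = €939,750.00 × 2% = €18,795.00. Over-quota duty = €1,047,250.00 × 16.5% = €172,796.25.
Line duty = €18,795.00 + €172,796.25 = €191,591.25.
Total = €399,598.75 + €17,292.85 + €0.00 + €191,591.25 = €608,482.85.

€608,482.85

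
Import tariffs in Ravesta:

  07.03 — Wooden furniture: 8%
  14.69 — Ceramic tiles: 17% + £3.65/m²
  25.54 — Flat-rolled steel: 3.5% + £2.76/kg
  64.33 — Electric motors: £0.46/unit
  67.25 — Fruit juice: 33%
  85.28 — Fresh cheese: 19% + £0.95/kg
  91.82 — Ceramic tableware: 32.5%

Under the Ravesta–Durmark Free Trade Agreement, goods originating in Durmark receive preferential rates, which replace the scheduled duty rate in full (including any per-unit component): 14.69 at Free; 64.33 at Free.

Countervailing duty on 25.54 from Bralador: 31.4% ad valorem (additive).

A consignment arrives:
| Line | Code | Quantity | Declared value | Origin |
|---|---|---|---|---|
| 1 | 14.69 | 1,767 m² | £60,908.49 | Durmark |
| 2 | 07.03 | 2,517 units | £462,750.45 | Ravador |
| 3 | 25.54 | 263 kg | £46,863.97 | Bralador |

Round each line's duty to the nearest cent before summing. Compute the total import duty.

£54,101.45

Line 1 (14.69, Durmark, 1,767 m², £60,908.49):
Base rate for 14.69 is 17% + £3.65/m².
Origin Durmark qualifies under the Ravesta–Durmark agreement and 14.69 is covered: preferential rate Free applies instead.
Duty = £60,908.49 × 0% = £0.00.
Line 2 (07.03, Ravador, 2,517 units, £462,750.45):
Base rate for 07.03 is 8%.
Duty = £462,750.45 × 8% = £37,020.04.
Line 3 (25.54, Bralador, 263 kg, £46,863.97):
Base rate for 25.54 is 3.5% + £2.76/kg.
Additional duty on 25.54 from Bralador: +31.4%. Applied ad valorem rate: 3.5% + 31.4% = 34.9%.
Duty = £46,863.97 × 34.9% + 263 × £2.76 = £17,081.41.
Total = £0.00 + £37,020.04 + £17,081.41 = £54,101.45.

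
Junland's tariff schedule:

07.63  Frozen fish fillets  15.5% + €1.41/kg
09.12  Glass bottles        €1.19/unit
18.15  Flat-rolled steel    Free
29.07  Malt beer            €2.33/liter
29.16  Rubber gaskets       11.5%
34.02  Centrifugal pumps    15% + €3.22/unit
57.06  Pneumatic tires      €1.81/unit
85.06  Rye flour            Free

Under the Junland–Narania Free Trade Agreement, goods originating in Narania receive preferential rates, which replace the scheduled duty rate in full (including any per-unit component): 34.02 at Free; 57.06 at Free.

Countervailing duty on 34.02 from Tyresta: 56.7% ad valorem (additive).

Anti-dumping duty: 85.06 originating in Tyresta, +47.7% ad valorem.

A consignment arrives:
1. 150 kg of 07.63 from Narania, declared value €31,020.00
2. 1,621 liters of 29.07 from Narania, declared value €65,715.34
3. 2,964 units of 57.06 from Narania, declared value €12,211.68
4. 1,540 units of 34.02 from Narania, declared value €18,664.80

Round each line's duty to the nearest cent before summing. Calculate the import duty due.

Line 1 (07.63, Narania, 150 kg, €31,020.00):
Base rate for 07.63 is 15.5% + €1.41/kg.
Origin Narania is the FTA partner but 07.63 is not on the preference list; base rate stands.
Duty = €31,020.00 × 15.5% + 150 × €1.41 = €5,019.60.
Line 2 (29.07, Narania, 1,621 liters, €65,715.34):
Base rate for 29.07 is €2.33/liter.
Origin Narania is the FTA partner but 29.07 is not on the preference list; base rate stands.
Duty = 1,621 × €2.33 = €3,776.93.
Line 3 (57.06, Narania, 2,964 units, €12,211.68):
Base rate for 57.06 is €1.81/unit.
Origin Narania qualifies under the Junland–Narania agreement and 57.06 is covered: preferential rate Free applies instead.
Duty = €12,211.68 × 0% = €0.00.
Line 4 (34.02, Narania, 1,540 units, €18,664.80):
Base rate for 34.02 is 15% + €3.22/unit.
Origin Narania qualifies under the Junland–Narania agreement and 34.02 is covered: preferential rate Free applies instead.
The additional-duty order on 34.02 targets Tyresta, not Narania; it does not apply.
Duty = €18,664.80 × 0% = €0.00.
Total = €5,019.60 + €3,776.93 + €0.00 + €0.00 = €8,796.53.

€8,796.53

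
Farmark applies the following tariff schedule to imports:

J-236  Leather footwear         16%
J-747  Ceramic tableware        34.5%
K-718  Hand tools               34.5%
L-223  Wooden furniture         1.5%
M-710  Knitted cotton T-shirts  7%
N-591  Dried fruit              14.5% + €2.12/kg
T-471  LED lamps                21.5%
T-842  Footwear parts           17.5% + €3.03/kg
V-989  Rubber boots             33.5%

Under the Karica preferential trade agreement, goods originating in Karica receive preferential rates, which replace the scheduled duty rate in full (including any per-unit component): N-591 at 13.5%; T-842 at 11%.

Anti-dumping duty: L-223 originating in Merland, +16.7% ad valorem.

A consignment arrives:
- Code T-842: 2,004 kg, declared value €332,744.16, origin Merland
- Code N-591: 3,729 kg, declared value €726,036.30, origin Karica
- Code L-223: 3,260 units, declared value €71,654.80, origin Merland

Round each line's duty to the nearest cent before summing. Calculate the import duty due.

€175,358.42

Line 1 (T-842, Merland, 2,004 kg, €332,744.16):
Base rate for T-842 is 17.5% + €3.03/kg.
T-842 has an FTA preferential rate, but origin Merland is not Karica; base rate stands.
Duty = €332,744.16 × 17.5% + 2,004 × €3.03 = €64,302.35.
Line 2 (N-591, Karica, 3,729 kg, €726,036.30):
Base rate for N-591 is 14.5% + €2.12/kg.
Origin Karica qualifies under the Farmark–Karica agreement and N-591 is covered: preferential rate 13.5% applies instead.
Duty = €726,036.30 × 13.5% = €98,014.90.
Line 3 (L-223, Merland, 3,260 units, €71,654.80):
Base rate for L-223 is 1.5%.
Additional duty on L-223 from Merland: +16.7%. Applied ad valorem rate: 1.5% + 16.7% = 18.2%.
Duty = €71,654.80 × 18.2% = €13,041.17.
Total = €64,302.35 + €98,014.90 + €13,041.17 = €175,358.42.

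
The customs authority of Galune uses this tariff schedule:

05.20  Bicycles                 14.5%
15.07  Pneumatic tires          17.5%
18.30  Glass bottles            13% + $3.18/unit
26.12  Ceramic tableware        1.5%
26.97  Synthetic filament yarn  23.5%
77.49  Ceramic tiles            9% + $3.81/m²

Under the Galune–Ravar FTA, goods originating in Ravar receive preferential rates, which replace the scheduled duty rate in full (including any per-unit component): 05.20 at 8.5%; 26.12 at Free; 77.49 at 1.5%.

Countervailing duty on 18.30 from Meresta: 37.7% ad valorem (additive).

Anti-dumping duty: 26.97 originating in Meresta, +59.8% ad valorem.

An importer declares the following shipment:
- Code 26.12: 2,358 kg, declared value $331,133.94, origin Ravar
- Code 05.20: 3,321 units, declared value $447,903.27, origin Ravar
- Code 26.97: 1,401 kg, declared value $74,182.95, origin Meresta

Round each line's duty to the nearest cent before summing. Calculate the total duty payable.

Line 1 (26.12, Ravar, 2,358 kg, $331,133.94):
Base rate for 26.12 is 1.5%.
Origin Ravar qualifies under the Galune–Ravar agreement and 26.12 is covered: preferential rate Free applies instead.
Duty = $331,133.94 × 0% = $0.00.
Line 2 (05.20, Ravar, 3,321 units, $447,903.27):
Base rate for 05.20 is 14.5%.
Origin Ravar qualifies under the Galune–Ravar agreement and 05.20 is covered: preferential rate 8.5% applies instead.
Duty = $447,903.27 × 8.5% = $38,071.78.
Line 3 (26.97, Meresta, 1,401 kg, $74,182.95):
Base rate for 26.97 is 23.5%.
Additional duty on 26.97 from Meresta: +59.8%. Applied ad valorem rate: 23.5% + 59.8% = 83.3%.
Duty = $74,182.95 × 83.3% = $61,794.40.
Total = $0.00 + $38,071.78 + $61,794.40 = $99,866.18.

$99,866.18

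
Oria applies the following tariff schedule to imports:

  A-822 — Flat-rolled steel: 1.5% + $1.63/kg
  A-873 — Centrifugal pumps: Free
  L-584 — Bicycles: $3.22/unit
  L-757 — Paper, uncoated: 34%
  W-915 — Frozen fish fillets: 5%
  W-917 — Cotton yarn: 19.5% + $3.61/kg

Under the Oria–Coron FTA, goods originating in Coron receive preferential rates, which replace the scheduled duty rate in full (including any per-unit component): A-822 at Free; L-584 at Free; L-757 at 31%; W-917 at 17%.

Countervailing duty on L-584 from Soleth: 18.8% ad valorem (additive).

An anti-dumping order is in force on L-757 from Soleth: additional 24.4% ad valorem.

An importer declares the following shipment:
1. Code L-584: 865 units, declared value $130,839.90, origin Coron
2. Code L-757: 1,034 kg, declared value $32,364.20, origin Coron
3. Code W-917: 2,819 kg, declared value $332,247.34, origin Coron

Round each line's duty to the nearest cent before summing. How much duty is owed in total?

Line 1 (L-584, Coron, 865 units, $130,839.90):
Base rate for L-584 is $3.22/unit.
Origin Coron qualifies under the Oria–Coron agreement and L-584 is covered: preferential rate Free applies instead.
The additional-duty order on L-584 targets Soleth, not Coron; it does not apply.
Duty = $130,839.90 × 0% = $0.00.
Line 2 (L-757, Coron, 1,034 kg, $32,364.20):
Base rate for L-757 is 34%.
Origin Coron qualifies under the Oria–Coron agreement and L-757 is covered: preferential rate 31% applies instead.
The additional-duty order on L-757 targets Soleth, not Coron; it does not apply.
Duty = $32,364.20 × 31% = $10,032.90.
Line 3 (W-917, Coron, 2,819 kg, $332,247.34):
Base rate for W-917 is 19.5% + $3.61/kg.
Origin Coron qualifies under the Oria–Coron agreement and W-917 is covered: preferential rate 17% applies instead.
Duty = $332,247.34 × 17% = $56,482.05.
Total = $0.00 + $10,032.90 + $56,482.05 = $66,514.95.

$66,514.95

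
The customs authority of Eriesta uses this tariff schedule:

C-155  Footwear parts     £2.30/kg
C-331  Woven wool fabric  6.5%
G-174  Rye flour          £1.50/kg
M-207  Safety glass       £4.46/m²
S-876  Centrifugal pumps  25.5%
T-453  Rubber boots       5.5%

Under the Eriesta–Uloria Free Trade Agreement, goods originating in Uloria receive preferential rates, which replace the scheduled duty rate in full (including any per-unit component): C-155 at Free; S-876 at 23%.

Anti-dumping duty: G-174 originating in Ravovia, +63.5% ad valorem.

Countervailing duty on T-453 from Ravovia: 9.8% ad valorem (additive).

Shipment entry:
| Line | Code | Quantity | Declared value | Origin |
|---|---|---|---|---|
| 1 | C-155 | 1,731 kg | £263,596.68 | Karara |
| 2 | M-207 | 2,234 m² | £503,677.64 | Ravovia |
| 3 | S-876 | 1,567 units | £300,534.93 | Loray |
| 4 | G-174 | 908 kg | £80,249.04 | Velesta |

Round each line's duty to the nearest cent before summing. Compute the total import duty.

Line 1 (C-155, Karara, 1,731 kg, £263,596.68):
Base rate for C-155 is £2.30/kg.
C-155 has an FTA preferential rate, but origin Karara is not Uloria; base rate stands.
Duty = 1,731 × £2.30 = £3,981.30.
Line 2 (M-207, Ravovia, 2,234 m², £503,677.64):
Base rate for M-207 is £4.46/m².
Duty = 2,234 × £4.46 = £9,963.64.
Line 3 (S-876, Loray, 1,567 units, £300,534.93):
Base rate for S-876 is 25.5%.
S-876 has an FTA preferential rate, but origin Loray is not Uloria; base rate stands.
Duty = £300,534.93 × 25.5% = £76,636.41.
Line 4 (G-174, Velesta, 908 kg, £80,249.04):
Base rate for G-174 is £1.50/kg.
The additional-duty order on G-174 targets Ravovia, not Velesta; it does not apply.
Duty = 908 × £1.50 = £1,362.00.
Total = £3,981.30 + £9,963.64 + £76,636.41 + £1,362.00 = £91,943.35.

£91,943.35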